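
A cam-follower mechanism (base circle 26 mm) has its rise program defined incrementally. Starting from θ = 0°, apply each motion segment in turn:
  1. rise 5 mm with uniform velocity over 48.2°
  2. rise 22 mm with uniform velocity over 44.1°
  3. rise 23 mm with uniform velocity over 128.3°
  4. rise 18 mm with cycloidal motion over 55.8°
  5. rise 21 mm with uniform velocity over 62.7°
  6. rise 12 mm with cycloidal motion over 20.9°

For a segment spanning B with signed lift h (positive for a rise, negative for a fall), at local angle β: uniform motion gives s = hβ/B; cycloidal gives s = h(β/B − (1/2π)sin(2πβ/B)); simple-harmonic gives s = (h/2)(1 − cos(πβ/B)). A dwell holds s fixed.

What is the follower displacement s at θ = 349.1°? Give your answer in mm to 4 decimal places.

seg 1 [0°–48.2°] uniform, h=5: full span → s += 5 → s = 5.0000
seg 2 [48.2°–92.3°] uniform, h=22: full span → s += 22 → s = 27.0000
seg 3 [92.3°–220.6°] uniform, h=23: full span → s += 23 → s = 50.0000
seg 4 [220.6°–276.4°] cycloidal, h=18: full span → s += 18 → s = 68.0000
seg 5 [276.4°–339.1°] uniform, h=21: full span → s += 21 → s = 89.0000
seg 6 [339.1°–360°] cycloidal, h=12: θ=349.1° here. β=10, B=20.9. 12·(0.4785 − sin(2π·0.4785)/(2π)) = 5.4840 → s = 94.4840

94.4840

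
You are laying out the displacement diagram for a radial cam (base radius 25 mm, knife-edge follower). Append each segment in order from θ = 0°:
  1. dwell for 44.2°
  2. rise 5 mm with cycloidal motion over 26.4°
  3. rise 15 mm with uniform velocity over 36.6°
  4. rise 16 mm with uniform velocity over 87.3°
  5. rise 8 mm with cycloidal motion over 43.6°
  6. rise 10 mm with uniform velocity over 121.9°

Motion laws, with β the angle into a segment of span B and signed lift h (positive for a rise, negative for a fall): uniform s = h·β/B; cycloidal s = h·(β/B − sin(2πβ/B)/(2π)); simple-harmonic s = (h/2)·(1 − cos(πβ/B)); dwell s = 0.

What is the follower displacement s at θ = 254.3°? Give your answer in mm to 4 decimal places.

seg 1 [0°–44.2°] dwell: s stays 0.0000
seg 2 [44.2°–70.6°] cycloidal, h=5: full span → s += 5 → s = 5.0000
seg 3 [70.6°–107.2°] uniform, h=15: full span → s += 15 → s = 20.0000
seg 4 [107.2°–194.5°] uniform, h=16: full span → s += 16 → s = 36.0000
seg 5 [194.5°–238.1°] cycloidal, h=8: full span → s += 8 → s = 44.0000
seg 6 [238.1°–360°] uniform, h=10: θ=254.3° here. β=16.2, B=121.9. 10·16.2/121.9 = 1.3290 → s = 45.3290

45.3290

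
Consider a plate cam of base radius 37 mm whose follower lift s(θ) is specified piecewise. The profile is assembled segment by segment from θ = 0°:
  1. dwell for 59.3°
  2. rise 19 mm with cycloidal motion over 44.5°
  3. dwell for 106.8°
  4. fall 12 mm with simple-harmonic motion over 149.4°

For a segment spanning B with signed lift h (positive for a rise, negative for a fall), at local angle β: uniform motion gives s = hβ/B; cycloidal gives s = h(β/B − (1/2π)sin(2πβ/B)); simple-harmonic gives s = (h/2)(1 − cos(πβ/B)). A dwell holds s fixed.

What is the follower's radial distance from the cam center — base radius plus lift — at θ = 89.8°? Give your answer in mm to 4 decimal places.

seg 1 [0°–59.3°] dwell: s stays 0.0000
seg 2 [59.3°–103.8°] cycloidal, h=19: θ=89.8° here. β=30.5, B=44.5. 19·(0.6854 − sin(2π·0.6854)/(2π)) = 15.8007 → s = 15.8007
radial distance = base radius + s = 37 + 15.8007 = 52.8007

52.8007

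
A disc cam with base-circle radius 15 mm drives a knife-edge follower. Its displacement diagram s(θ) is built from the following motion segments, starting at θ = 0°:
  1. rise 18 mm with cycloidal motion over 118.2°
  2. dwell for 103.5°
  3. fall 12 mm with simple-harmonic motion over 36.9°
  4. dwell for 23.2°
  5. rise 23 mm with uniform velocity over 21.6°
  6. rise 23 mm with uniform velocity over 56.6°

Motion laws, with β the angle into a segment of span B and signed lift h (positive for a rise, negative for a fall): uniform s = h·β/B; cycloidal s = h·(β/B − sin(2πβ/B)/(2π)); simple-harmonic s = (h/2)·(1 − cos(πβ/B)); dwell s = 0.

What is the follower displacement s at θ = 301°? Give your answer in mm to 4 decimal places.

seg 1 [0°–118.2°] cycloidal, h=18: full span → s += 18 → s = 18.0000
seg 2 [118.2°–221.7°] dwell: s stays 18.0000
seg 3 [221.7°–258.6°] simple-harmonic, h=-12: full span → s += -12 → s = 6.0000
seg 4 [258.6°–281.8°] dwell: s stays 6.0000
seg 5 [281.8°–303.4°] uniform, h=23: θ=301° here. β=19.2, B=21.6. 23·19.2/21.6 = 20.4444 → s = 26.4444

26.4444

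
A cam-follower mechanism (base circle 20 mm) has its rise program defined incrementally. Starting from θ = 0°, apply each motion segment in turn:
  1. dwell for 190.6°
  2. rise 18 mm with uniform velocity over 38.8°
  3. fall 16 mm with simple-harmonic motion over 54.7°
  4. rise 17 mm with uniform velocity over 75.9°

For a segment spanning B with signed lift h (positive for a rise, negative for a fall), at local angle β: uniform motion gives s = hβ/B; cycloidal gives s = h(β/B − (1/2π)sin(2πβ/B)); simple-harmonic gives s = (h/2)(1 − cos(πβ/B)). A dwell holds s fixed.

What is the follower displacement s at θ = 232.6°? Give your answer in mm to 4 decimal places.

seg 1 [0°–190.6°] dwell: s stays 0.0000
seg 2 [190.6°–229.4°] uniform, h=18: full span → s += 18 → s = 18.0000
seg 3 [229.4°–284.1°] simple-harmonic, h=-16: θ=232.6° here. β=3.2, B=54.7. -16/2·(1 − cos(π·0.0585)) = -0.1347 → s = 17.8653

17.8653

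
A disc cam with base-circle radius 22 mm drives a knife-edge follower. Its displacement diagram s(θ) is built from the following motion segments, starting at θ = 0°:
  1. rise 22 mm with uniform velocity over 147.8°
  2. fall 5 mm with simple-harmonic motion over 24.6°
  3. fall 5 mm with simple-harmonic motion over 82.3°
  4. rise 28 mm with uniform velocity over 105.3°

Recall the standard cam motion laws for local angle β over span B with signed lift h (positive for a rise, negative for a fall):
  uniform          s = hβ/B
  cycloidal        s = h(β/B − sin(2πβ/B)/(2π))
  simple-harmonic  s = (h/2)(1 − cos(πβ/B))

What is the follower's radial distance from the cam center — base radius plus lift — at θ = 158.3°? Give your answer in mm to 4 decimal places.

seg 1 [0°–147.8°] uniform, h=22: full span → s += 22 → s = 22.0000
seg 2 [147.8°–172.4°] simple-harmonic, h=-5: θ=158.3° here. β=10.5, B=24.6. -5/2·(1 − cos(π·0.4268)) = -1.9304 → s = 20.0696
radial distance = base radius + s = 22 + 20.0696 = 42.0696

42.0696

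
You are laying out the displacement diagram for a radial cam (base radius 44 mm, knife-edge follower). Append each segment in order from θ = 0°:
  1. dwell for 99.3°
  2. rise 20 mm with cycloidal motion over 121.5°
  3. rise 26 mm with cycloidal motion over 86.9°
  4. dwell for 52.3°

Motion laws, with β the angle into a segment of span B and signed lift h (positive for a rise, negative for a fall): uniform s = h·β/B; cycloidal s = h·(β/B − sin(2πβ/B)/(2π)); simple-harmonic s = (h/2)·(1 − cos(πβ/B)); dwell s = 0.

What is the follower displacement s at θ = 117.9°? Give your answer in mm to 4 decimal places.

seg 1 [0°–99.3°] dwell: s stays 0.0000
seg 2 [99.3°–220.8°] cycloidal, h=20: θ=117.9° here. β=18.6, B=121.5. 20·(0.1531 − sin(2π·0.1531)/(2π)) = 0.4508 → s = 0.4508

0.4508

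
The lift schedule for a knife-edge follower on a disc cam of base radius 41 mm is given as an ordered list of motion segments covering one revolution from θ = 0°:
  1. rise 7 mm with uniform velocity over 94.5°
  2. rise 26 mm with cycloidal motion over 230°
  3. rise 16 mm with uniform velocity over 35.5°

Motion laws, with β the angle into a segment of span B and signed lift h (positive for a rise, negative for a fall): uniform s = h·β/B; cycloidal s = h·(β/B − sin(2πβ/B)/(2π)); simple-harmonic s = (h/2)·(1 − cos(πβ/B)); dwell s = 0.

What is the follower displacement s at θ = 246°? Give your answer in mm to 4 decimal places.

seg 1 [0°–94.5°] uniform, h=7: full span → s += 7 → s = 7.0000
seg 2 [94.5°–324.5°] cycloidal, h=26: θ=246° here. β=151.5, B=230. 26·(0.6587 − sin(2π·0.6587)/(2π)) = 20.6017 → s = 27.6017

27.6017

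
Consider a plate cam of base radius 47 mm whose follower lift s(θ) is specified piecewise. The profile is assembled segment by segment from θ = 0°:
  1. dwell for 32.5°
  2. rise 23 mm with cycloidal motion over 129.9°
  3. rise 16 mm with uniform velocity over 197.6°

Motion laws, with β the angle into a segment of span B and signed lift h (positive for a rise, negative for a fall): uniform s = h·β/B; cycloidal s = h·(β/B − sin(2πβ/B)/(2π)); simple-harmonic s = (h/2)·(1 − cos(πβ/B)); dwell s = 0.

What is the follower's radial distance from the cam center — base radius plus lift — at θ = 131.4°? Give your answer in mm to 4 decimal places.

seg 1 [0°–32.5°] dwell: s stays 0.0000
seg 2 [32.5°–162.4°] cycloidal, h=23: θ=131.4° here. β=98.9, B=129.9. 23·(0.7614 − sin(2π·0.7614)/(2π)) = 21.1624 → s = 21.1624
radial distance = base radius + s = 47 + 21.1624 = 68.1624

68.1624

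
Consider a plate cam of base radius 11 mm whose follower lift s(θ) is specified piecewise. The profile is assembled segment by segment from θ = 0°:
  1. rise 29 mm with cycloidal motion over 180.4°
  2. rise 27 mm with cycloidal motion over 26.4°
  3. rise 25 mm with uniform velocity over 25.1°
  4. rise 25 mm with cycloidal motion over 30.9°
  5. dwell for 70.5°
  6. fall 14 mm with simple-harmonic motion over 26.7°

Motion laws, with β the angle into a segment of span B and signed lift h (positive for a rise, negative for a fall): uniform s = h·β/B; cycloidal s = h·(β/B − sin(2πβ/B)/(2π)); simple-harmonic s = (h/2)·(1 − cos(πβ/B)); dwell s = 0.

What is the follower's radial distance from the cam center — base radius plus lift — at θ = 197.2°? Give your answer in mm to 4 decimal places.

seg 1 [0°–180.4°] cycloidal, h=29: full span → s += 29 → s = 29.0000
seg 2 [180.4°–206.8°] cycloidal, h=27: θ=197.2° here. β=16.8, B=26.4. 27·(0.6364 − sin(2π·0.6364)/(2π)) = 20.4294 → s = 49.4294
radial distance = base radius + s = 11 + 49.4294 = 60.4294

60.4294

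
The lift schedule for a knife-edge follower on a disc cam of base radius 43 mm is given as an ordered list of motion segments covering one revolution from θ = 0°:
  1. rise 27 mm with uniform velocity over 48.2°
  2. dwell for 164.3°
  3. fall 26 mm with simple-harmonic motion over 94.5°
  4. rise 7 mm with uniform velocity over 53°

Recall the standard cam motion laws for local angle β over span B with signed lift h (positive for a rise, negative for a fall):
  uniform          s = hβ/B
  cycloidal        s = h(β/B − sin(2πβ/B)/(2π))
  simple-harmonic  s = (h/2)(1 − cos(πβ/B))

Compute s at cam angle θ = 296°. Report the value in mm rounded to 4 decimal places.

seg 1 [0°–48.2°] uniform, h=27: full span → s += 27 → s = 27.0000
seg 2 [48.2°–212.5°] dwell: s stays 27.0000
seg 3 [212.5°–307°] simple-harmonic, h=-26: θ=296° here. β=83.5, B=94.5. -26/2·(1 − cos(π·0.8836)) = -25.1404 → s = 1.8596

1.8596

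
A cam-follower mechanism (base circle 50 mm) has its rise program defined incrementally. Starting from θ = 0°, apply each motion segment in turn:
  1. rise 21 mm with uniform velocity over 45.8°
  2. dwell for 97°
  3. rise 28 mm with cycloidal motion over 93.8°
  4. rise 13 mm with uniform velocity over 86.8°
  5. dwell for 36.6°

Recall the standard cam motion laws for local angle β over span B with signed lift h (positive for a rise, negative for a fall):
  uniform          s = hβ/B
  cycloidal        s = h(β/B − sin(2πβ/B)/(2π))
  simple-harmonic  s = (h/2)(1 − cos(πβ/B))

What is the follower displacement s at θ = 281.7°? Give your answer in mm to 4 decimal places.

seg 1 [0°–45.8°] uniform, h=21: full span → s += 21 → s = 21.0000
seg 2 [45.8°–142.8°] dwell: s stays 21.0000
seg 3 [142.8°–236.6°] cycloidal, h=28: full span → s += 28 → s = 49.0000
seg 4 [236.6°–323.4°] uniform, h=13: θ=281.7° here. β=45.1, B=86.8. 13·45.1/86.8 = 6.7546 → s = 55.7546

55.7546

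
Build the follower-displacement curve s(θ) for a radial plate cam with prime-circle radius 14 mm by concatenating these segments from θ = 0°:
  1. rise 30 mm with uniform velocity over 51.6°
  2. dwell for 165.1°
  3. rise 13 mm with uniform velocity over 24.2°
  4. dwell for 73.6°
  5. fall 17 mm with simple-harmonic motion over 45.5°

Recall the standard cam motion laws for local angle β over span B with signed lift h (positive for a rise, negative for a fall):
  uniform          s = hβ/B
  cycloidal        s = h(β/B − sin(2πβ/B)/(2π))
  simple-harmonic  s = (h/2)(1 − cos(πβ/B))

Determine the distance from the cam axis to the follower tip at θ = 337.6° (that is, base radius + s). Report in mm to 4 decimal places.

seg 1 [0°–51.6°] uniform, h=30: full span → s += 30 → s = 30.0000
seg 2 [51.6°–216.7°] dwell: s stays 30.0000
seg 3 [216.7°–240.9°] uniform, h=13: full span → s += 13 → s = 43.0000
seg 4 [240.9°–314.5°] dwell: s stays 43.0000
seg 5 [314.5°–360°] simple-harmonic, h=-17: θ=337.6° here. β=23.1, B=45.5. -17/2·(1 − cos(π·0.5077)) = -8.7054 → s = 34.2946
radial distance = base radius + s = 14 + 34.2946 = 48.2946

48.2946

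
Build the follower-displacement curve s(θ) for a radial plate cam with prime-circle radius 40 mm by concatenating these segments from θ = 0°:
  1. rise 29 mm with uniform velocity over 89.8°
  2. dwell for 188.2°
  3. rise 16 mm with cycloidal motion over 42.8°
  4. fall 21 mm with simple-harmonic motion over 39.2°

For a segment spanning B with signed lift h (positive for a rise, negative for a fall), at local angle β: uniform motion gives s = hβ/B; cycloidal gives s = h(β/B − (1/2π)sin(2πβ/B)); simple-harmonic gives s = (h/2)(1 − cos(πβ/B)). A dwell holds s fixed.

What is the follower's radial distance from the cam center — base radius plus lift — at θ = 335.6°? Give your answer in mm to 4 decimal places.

seg 1 [0°–89.8°] uniform, h=29: full span → s += 29 → s = 29.0000
seg 2 [89.8°–278°] dwell: s stays 29.0000
seg 3 [278°–320.8°] cycloidal, h=16: full span → s += 16 → s = 45.0000
seg 4 [320.8°–360°] simple-harmonic, h=-21: θ=335.6° here. β=14.8, B=39.2. -21/2·(1 − cos(π·0.3776)) = -6.5597 → s = 38.4403
radial distance = base radius + s = 40 + 38.4403 = 78.4403

78.4403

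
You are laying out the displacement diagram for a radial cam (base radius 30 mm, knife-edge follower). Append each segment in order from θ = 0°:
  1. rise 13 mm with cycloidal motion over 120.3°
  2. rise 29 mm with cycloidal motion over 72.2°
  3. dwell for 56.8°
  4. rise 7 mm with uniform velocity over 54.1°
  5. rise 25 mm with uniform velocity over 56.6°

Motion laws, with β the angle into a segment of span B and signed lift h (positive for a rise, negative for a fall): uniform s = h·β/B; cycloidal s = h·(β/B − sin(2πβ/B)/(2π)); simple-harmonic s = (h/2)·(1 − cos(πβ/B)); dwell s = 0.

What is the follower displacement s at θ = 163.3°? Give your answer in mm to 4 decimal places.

seg 1 [0°–120.3°] cycloidal, h=13: full span → s += 13 → s = 13.0000
seg 2 [120.3°–192.5°] cycloidal, h=29: θ=163.3° here. β=43, B=72.2. 29·(0.5956 − sin(2π·0.5956)/(2π)) = 19.8794 → s = 32.8794

32.8794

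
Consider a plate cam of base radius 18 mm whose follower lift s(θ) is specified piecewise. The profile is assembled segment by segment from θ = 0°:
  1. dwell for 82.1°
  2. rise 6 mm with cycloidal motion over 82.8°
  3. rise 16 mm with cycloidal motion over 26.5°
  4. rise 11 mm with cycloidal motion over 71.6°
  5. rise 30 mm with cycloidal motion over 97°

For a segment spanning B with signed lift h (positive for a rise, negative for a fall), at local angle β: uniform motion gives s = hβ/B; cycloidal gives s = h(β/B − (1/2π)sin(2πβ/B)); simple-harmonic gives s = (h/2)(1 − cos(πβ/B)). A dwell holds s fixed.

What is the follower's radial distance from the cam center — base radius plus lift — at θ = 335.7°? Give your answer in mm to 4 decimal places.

seg 1 [0°–82.1°] dwell: s stays 0.0000
seg 2 [82.1°–164.9°] cycloidal, h=6: full span → s += 6 → s = 6.0000
seg 3 [164.9°–191.4°] cycloidal, h=16: full span → s += 16 → s = 22.0000
seg 4 [191.4°–263°] cycloidal, h=11: full span → s += 11 → s = 33.0000
seg 5 [263°–360°] cycloidal, h=30: θ=335.7° here. β=72.7, B=97. 30·(0.7495 − sin(2π·0.7495)/(2π)) = 27.2592 → s = 60.2592
radial distance = base radius + s = 18 + 60.2592 = 78.2592

78.2592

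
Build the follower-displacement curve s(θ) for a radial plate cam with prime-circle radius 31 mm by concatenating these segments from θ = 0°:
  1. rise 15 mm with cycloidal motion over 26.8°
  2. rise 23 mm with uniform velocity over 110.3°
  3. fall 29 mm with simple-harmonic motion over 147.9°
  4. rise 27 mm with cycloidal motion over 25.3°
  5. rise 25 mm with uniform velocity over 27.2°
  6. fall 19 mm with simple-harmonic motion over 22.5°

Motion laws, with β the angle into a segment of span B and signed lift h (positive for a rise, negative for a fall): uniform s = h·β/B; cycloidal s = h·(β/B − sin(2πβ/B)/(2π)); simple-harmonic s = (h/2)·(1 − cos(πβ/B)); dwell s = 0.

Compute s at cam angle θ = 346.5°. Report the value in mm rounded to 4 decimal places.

seg 1 [0°–26.8°] cycloidal, h=15: full span → s += 15 → s = 15.0000
seg 2 [26.8°–137.1°] uniform, h=23: full span → s += 23 → s = 38.0000
seg 3 [137.1°–285°] simple-harmonic, h=-29: full span → s += -29 → s = 9.0000
seg 4 [285°–310.3°] cycloidal, h=27: full span → s += 27 → s = 36.0000
seg 5 [310.3°–337.5°] uniform, h=25: full span → s += 25 → s = 61.0000
seg 6 [337.5°–360°] simple-harmonic, h=-19: θ=346.5° here. β=9, B=22.5. -19/2·(1 − cos(π·0.4000)) = -6.5643 → s = 54.4357

54.4357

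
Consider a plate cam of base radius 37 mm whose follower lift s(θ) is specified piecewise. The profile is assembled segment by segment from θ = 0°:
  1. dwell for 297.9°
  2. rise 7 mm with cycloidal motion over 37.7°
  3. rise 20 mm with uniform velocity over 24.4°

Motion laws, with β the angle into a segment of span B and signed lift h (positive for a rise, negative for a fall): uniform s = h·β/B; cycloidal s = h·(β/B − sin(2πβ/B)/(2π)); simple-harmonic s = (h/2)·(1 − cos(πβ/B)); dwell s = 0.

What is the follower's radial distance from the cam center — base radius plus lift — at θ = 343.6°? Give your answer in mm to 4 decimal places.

seg 1 [0°–297.9°] dwell: s stays 0.0000
seg 2 [297.9°–335.6°] cycloidal, h=7: full span → s += 7 → s = 7.0000
seg 3 [335.6°–360°] uniform, h=20: θ=343.6° here. β=8, B=24.4. 20·8/24.4 = 6.5574 → s = 13.5574
radial distance = base radius + s = 37 + 13.5574 = 50.5574

50.5574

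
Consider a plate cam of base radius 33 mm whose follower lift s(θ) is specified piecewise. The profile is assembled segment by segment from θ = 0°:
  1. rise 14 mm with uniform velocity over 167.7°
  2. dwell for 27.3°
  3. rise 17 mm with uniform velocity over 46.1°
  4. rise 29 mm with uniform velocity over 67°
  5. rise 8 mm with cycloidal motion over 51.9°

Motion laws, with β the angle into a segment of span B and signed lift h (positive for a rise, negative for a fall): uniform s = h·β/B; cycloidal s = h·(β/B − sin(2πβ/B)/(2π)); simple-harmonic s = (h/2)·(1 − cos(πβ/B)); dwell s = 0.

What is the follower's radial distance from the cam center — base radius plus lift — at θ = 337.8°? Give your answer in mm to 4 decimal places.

seg 1 [0°–167.7°] uniform, h=14: full span → s += 14 → s = 14.0000
seg 2 [167.7°–195°] dwell: s stays 14.0000
seg 3 [195°–241.1°] uniform, h=17: full span → s += 17 → s = 31.0000
seg 4 [241.1°–308.1°] uniform, h=29: full span → s += 29 → s = 60.0000
seg 5 [308.1°–360°] cycloidal, h=8: θ=337.8° here. β=29.7, B=51.9. 8·(0.5723 − sin(2π·0.5723)/(2π)) = 5.1364 → s = 65.1364
radial distance = base radius + s = 33 + 65.1364 = 98.1364

98.1364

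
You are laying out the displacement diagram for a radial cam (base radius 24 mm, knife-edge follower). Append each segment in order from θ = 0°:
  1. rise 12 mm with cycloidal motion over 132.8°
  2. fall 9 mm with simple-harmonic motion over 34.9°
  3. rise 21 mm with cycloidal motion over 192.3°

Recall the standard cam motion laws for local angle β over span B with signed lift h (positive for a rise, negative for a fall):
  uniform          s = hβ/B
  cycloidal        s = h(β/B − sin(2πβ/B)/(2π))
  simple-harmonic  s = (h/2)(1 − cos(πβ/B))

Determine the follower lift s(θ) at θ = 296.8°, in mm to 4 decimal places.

seg 1 [0°–132.8°] cycloidal, h=12: full span → s += 12 → s = 12.0000
seg 2 [132.8°–167.7°] simple-harmonic, h=-9: full span → s += -9 → s = 3.0000
seg 3 [167.7°–360°] cycloidal, h=21: θ=296.8° here. β=129.1, B=192.3. 21·(0.6713 − sin(2π·0.6713)/(2π)) = 17.0406 → s = 20.0406

20.0406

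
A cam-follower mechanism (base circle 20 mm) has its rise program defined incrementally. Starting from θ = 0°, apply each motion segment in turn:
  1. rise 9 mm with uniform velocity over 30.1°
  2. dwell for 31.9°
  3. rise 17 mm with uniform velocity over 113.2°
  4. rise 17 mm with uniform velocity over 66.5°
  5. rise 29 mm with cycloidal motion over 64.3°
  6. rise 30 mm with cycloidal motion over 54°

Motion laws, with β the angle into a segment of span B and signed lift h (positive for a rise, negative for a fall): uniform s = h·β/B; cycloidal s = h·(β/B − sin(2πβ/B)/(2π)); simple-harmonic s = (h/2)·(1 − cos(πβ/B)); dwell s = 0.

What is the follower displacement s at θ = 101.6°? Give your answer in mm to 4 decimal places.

seg 1 [0°–30.1°] uniform, h=9: full span → s += 9 → s = 9.0000
seg 2 [30.1°–62°] dwell: s stays 9.0000
seg 3 [62°–175.2°] uniform, h=17: θ=101.6° here. β=39.6, B=113.2. 17·39.6/113.2 = 5.9470 → s = 14.9470

14.9470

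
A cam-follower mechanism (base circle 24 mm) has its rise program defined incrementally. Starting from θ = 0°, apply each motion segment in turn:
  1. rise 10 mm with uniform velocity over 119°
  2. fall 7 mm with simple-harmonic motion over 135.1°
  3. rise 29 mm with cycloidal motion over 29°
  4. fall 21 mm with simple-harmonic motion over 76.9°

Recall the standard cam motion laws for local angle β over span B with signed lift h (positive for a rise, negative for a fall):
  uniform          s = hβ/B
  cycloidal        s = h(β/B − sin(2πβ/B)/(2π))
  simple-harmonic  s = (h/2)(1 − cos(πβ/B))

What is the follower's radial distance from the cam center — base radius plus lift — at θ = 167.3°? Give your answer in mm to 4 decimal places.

seg 1 [0°–119°] uniform, h=10: full span → s += 10 → s = 10.0000
seg 2 [119°–254.1°] simple-harmonic, h=-7: θ=167.3° here. β=48.3, B=135.1. -7/2·(1 − cos(π·0.3575)) = -1.9851 → s = 8.0149
radial distance = base radius + s = 24 + 8.0149 = 32.0149

32.0149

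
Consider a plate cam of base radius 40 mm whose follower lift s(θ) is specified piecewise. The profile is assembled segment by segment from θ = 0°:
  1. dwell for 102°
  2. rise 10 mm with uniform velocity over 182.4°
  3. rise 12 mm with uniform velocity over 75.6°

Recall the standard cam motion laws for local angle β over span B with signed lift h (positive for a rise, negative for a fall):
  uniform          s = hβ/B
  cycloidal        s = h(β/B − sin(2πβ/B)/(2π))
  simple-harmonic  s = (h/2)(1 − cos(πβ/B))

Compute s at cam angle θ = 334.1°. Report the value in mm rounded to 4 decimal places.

seg 1 [0°–102°] dwell: s stays 0.0000
seg 2 [102°–284.4°] uniform, h=10: full span → s += 10 → s = 10.0000
seg 3 [284.4°–360°] uniform, h=12: θ=334.1° here. β=49.7, B=75.6. 12·49.7/75.6 = 7.8889 → s = 17.8889

17.8889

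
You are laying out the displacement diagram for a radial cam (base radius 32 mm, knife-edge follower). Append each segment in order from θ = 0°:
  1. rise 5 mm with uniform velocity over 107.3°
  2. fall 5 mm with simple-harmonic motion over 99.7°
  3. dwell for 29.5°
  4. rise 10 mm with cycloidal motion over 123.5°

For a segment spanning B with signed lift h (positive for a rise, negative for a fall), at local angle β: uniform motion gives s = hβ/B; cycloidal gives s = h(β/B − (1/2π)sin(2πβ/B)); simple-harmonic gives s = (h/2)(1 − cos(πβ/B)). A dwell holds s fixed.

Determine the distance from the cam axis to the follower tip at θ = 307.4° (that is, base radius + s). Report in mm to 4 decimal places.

seg 1 [0°–107.3°] uniform, h=5: full span → s += 5 → s = 5.0000
seg 2 [107.3°–207°] simple-harmonic, h=-5: full span → s += -5 → s = 0.0000
seg 3 [207°–236.5°] dwell: s stays 0.0000
seg 4 [236.5°–360°] cycloidal, h=10: θ=307.4° here. β=70.9, B=123.5. 10·(0.5741 − sin(2π·0.5741)/(2π)) = 6.4553 → s = 6.4553
radial distance = base radius + s = 32 + 6.4553 = 38.4553

38.4553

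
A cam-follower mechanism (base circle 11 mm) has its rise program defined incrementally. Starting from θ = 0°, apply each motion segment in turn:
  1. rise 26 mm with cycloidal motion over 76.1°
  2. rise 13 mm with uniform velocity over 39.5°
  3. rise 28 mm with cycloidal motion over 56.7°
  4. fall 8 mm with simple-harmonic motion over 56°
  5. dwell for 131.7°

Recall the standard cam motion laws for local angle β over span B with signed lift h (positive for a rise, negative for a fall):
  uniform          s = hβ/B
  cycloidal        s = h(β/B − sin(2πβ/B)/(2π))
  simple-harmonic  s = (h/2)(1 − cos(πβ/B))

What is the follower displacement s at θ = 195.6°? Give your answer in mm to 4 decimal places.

seg 1 [0°–76.1°] cycloidal, h=26: full span → s += 26 → s = 26.0000
seg 2 [76.1°–115.6°] uniform, h=13: full span → s += 13 → s = 39.0000
seg 3 [115.6°–172.3°] cycloidal, h=28: full span → s += 28 → s = 67.0000
seg 4 [172.3°–228.3°] simple-harmonic, h=-8: θ=195.6° here. β=23.3, B=56. -8/2·(1 − cos(π·0.4161)) = -2.9575 → s = 64.0425

64.0425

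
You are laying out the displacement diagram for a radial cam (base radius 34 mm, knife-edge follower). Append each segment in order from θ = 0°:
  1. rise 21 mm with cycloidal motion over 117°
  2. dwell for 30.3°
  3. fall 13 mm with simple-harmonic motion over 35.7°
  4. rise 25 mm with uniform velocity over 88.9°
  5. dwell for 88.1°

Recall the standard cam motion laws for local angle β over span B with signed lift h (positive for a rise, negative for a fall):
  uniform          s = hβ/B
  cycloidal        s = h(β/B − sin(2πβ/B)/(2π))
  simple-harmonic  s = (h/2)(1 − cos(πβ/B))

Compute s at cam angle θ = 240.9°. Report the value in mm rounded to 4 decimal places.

seg 1 [0°–117°] cycloidal, h=21: full span → s += 21 → s = 21.0000
seg 2 [117°–147.3°] dwell: s stays 21.0000
seg 3 [147.3°–183°] simple-harmonic, h=-13: full span → s += -13 → s = 8.0000
seg 4 [183°–271.9°] uniform, h=25: θ=240.9° here. β=57.9, B=88.9. 25·57.9/88.9 = 16.2823 → s = 24.2823

24.2823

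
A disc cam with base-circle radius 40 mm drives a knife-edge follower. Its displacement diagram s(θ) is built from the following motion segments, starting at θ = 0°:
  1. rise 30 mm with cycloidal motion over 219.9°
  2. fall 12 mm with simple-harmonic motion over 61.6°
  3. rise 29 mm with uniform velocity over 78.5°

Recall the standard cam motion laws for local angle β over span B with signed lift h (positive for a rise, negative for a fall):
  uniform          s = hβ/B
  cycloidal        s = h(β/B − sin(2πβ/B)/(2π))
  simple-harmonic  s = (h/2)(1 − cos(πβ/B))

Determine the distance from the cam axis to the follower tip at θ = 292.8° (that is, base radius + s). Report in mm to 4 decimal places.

seg 1 [0°–219.9°] cycloidal, h=30: full span → s += 30 → s = 30.0000
seg 2 [219.9°–281.5°] simple-harmonic, h=-12: full span → s += -12 → s = 18.0000
seg 3 [281.5°–360°] uniform, h=29: θ=292.8° here. β=11.3, B=78.5. 29·11.3/78.5 = 4.1745 → s = 22.1745
radial distance = base radius + s = 40 + 22.1745 = 62.1745

62.1745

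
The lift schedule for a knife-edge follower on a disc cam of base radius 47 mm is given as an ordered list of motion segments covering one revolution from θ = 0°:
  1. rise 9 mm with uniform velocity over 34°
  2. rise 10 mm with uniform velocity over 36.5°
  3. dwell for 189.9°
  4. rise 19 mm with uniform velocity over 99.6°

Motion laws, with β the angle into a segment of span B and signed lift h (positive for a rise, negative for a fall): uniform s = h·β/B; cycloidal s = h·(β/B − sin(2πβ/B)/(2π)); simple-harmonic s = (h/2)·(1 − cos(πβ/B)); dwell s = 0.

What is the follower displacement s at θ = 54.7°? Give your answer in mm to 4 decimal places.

seg 1 [0°–34°] uniform, h=9: full span → s += 9 → s = 9.0000
seg 2 [34°–70.5°] uniform, h=10: θ=54.7° here. β=20.7, B=36.5. 10·20.7/36.5 = 5.6712 → s = 14.6712

14.6712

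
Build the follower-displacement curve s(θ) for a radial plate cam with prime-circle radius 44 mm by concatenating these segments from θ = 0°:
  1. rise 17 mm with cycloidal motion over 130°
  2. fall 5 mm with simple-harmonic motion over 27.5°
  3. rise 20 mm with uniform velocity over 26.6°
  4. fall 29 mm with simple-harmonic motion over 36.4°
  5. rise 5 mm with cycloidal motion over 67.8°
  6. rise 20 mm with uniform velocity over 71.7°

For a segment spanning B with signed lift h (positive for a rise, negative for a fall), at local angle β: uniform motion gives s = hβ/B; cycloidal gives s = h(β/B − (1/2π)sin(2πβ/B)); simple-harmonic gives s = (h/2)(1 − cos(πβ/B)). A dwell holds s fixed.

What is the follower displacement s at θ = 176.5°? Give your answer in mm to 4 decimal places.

seg 1 [0°–130°] cycloidal, h=17: full span → s += 17 → s = 17.0000
seg 2 [130°–157.5°] simple-harmonic, h=-5: full span → s += -5 → s = 12.0000
seg 3 [157.5°–184.1°] uniform, h=20: θ=176.5° here. β=19, B=26.6. 20·19/26.6 = 14.2857 → s = 26.2857

26.2857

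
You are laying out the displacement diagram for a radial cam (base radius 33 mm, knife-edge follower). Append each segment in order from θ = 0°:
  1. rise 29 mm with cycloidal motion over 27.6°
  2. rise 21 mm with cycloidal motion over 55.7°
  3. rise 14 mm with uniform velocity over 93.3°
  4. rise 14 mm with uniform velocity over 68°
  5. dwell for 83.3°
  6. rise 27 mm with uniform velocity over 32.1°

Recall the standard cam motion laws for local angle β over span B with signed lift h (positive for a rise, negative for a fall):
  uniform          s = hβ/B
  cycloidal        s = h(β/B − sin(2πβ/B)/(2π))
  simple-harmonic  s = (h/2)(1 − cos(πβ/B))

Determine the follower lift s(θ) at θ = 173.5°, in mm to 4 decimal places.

seg 1 [0°–27.6°] cycloidal, h=29: full span → s += 29 → s = 29.0000
seg 2 [27.6°–83.3°] cycloidal, h=21: full span → s += 21 → s = 50.0000
seg 3 [83.3°–176.6°] uniform, h=14: θ=173.5° here. β=90.2, B=93.3. 14·90.2/93.3 = 13.5348 → s = 63.5348

63.5348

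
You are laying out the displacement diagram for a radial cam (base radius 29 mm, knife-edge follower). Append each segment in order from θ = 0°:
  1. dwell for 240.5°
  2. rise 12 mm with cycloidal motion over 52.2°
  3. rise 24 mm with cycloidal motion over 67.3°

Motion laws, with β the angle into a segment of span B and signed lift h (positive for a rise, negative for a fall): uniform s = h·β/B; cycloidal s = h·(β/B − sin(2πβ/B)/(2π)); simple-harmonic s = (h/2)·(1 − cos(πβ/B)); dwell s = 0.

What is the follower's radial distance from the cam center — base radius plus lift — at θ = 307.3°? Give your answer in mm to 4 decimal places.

seg 1 [0°–240.5°] dwell: s stays 0.0000
seg 2 [240.5°–292.7°] cycloidal, h=12: full span → s += 12 → s = 12.0000
seg 3 [292.7°–360°] cycloidal, h=24: θ=307.3° here. β=14.6, B=67.3. 24·(0.2169 − sin(2π·0.2169)/(2π)) = 1.4689 → s = 13.4689
radial distance = base radius + s = 29 + 13.4689 = 42.4689

42.4689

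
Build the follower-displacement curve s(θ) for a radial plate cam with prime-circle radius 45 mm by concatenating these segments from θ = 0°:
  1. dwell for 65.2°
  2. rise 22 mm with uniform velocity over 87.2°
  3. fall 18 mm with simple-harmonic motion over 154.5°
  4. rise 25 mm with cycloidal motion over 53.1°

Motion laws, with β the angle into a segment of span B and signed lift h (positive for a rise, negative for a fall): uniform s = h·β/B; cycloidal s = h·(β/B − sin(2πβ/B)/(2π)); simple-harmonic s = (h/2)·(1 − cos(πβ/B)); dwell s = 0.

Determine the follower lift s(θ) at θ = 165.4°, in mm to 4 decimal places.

seg 1 [0°–65.2°] dwell: s stays 0.0000
seg 2 [65.2°–152.4°] uniform, h=22: full span → s += 22 → s = 22.0000
seg 3 [152.4°–306.9°] simple-harmonic, h=-18: θ=165.4° here. β=13, B=154.5. -18/2·(1 − cos(π·0.0841)) = -0.3126 → s = 21.6874

21.6874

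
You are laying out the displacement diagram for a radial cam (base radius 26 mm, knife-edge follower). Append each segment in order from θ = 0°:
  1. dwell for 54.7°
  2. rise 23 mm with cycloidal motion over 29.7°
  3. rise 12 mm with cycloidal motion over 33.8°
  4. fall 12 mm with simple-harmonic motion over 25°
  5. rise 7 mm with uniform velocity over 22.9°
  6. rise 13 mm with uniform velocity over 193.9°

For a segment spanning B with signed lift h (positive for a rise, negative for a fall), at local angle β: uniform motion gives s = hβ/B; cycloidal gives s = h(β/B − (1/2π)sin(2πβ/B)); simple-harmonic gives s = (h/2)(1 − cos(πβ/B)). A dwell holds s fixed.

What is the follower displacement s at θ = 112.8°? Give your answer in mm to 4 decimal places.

seg 1 [0°–54.7°] dwell: s stays 0.0000
seg 2 [54.7°–84.4°] cycloidal, h=23: full span → s += 23 → s = 23.0000
seg 3 [84.4°–118.2°] cycloidal, h=12: θ=112.8° here. β=28.4, B=33.8. 12·(0.8402 − sin(2π·0.8402)/(2π)) = 11.6939 → s = 34.6939

34.6939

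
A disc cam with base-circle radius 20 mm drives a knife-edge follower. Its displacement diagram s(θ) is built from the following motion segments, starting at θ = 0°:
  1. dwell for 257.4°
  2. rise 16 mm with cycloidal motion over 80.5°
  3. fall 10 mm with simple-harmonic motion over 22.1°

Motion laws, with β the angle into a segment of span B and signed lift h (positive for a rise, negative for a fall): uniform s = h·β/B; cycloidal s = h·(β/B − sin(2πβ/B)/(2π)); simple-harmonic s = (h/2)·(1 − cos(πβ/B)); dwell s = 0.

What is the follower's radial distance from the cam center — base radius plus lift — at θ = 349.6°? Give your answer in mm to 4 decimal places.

seg 1 [0°–257.4°] dwell: s stays 0.0000
seg 2 [257.4°–337.9°] cycloidal, h=16: full span → s += 16 → s = 16.0000
seg 3 [337.9°–360°] simple-harmonic, h=-10: θ=349.6° here. β=11.7, B=22.1. -10/2·(1 − cos(π·0.5294)) = -5.4613 → s = 10.5387
radial distance = base radius + s = 20 + 10.5387 = 30.5387

30.5387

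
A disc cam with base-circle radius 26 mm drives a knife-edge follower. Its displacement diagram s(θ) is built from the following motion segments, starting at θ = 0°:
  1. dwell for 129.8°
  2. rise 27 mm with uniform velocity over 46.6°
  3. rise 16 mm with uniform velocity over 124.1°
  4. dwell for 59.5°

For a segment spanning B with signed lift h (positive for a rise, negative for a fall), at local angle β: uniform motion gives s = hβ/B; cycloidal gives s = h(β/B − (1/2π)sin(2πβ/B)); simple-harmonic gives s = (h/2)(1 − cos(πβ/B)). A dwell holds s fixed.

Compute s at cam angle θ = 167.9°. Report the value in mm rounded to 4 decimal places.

seg 1 [0°–129.8°] dwell: s stays 0.0000
seg 2 [129.8°–176.4°] uniform, h=27: θ=167.9° here. β=38.1, B=46.6. 27·38.1/46.6 = 22.0751 → s = 22.0751

22.0751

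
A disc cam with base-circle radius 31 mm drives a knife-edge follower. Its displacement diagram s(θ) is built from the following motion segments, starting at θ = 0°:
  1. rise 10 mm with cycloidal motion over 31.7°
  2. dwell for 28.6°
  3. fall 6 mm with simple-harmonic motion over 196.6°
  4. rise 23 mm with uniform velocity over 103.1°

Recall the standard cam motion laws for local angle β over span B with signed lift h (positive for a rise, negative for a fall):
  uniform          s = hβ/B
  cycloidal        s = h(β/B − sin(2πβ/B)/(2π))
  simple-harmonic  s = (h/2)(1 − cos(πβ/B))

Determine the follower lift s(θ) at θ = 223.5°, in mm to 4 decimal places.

seg 1 [0°–31.7°] cycloidal, h=10: full span → s += 10 → s = 10.0000
seg 2 [31.7°–60.3°] dwell: s stays 10.0000
seg 3 [60.3°–256.9°] simple-harmonic, h=-6: θ=223.5° here. β=163.2, B=196.6. -6/2·(1 − cos(π·0.8301)) = -5.5828 → s = 4.4172

4.4172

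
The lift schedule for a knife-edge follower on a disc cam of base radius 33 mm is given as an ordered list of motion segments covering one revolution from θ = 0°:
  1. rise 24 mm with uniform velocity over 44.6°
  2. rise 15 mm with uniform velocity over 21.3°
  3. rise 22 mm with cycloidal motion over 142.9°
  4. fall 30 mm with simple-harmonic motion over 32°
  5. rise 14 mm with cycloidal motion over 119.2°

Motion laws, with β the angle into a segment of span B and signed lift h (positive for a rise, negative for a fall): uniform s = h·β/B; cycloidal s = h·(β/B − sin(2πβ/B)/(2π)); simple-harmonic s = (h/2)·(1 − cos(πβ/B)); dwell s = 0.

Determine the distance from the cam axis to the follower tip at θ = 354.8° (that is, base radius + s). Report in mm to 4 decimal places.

seg 1 [0°–44.6°] uniform, h=24: full span → s += 24 → s = 24.0000
seg 2 [44.6°–65.9°] uniform, h=15: full span → s += 15 → s = 39.0000
seg 3 [65.9°–208.8°] cycloidal, h=22: full span → s += 22 → s = 61.0000
seg 4 [208.8°–240.8°] simple-harmonic, h=-30: full span → s += -30 → s = 31.0000
seg 5 [240.8°–360°] cycloidal, h=14: θ=354.8° here. β=114, B=119.2. 14·(0.9564 − sin(2π·0.9564)/(2π)) = 13.9924 → s = 44.9924
radial distance = base radius + s = 33 + 44.9924 = 77.9924

77.9924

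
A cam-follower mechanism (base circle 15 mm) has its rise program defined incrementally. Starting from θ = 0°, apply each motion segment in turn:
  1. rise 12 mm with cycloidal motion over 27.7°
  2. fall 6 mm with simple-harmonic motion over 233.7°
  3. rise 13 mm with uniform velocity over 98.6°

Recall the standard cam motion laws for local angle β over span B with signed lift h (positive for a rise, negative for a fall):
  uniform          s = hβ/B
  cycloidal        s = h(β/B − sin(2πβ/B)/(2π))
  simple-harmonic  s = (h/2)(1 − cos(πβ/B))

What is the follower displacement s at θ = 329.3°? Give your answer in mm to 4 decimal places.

seg 1 [0°–27.7°] cycloidal, h=12: full span → s += 12 → s = 12.0000
seg 2 [27.7°–261.4°] simple-harmonic, h=-6: full span → s += -6 → s = 6.0000
seg 3 [261.4°–360°] uniform, h=13: θ=329.3° here. β=67.9, B=98.6. 13·67.9/98.6 = 8.9523 → s = 14.9523

14.9523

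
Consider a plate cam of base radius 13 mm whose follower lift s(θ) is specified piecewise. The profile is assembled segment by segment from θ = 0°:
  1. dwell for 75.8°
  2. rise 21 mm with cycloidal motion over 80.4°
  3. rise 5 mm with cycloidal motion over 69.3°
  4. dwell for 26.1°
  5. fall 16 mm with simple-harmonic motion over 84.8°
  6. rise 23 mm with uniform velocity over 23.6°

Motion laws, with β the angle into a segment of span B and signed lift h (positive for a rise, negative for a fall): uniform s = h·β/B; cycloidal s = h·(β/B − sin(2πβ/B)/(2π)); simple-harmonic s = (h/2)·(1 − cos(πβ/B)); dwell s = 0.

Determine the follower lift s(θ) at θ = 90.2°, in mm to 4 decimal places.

seg 1 [0°–75.8°] dwell: s stays 0.0000
seg 2 [75.8°–156.2°] cycloidal, h=21: θ=90.2° here. β=14.4, B=80.4. 21·(0.1791 − sin(2π·0.1791)/(2π)) = 0.7451 → s = 0.7451

0.7451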